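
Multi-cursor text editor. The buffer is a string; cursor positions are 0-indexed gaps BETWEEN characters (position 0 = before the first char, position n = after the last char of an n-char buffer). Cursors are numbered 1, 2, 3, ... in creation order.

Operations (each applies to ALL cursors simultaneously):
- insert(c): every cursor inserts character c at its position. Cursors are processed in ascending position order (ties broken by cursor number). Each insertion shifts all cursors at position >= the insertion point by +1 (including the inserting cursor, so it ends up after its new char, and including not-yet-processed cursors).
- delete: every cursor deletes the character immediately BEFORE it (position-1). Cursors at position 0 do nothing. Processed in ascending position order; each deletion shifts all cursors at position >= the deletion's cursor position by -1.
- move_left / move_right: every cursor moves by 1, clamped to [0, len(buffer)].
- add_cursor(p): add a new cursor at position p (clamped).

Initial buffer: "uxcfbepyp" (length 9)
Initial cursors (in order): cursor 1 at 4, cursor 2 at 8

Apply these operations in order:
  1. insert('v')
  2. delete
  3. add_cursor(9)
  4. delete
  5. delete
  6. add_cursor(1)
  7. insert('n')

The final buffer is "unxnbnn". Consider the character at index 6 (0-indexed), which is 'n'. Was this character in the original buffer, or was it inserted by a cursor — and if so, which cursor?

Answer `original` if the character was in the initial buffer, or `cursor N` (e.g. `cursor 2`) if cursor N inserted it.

After op 1 (insert('v')): buffer="uxcfvbepyvp" (len 11), cursors c1@5 c2@10, authorship ....1....2.
After op 2 (delete): buffer="uxcfbepyp" (len 9), cursors c1@4 c2@8, authorship .........
After op 3 (add_cursor(9)): buffer="uxcfbepyp" (len 9), cursors c1@4 c2@8 c3@9, authorship .........
After op 4 (delete): buffer="uxcbep" (len 6), cursors c1@3 c2@6 c3@6, authorship ......
After op 5 (delete): buffer="uxb" (len 3), cursors c1@2 c2@3 c3@3, authorship ...
After op 6 (add_cursor(1)): buffer="uxb" (len 3), cursors c4@1 c1@2 c2@3 c3@3, authorship ...
After op 7 (insert('n')): buffer="unxnbnn" (len 7), cursors c4@2 c1@4 c2@7 c3@7, authorship .4.1.23
Authorship (.=original, N=cursor N): . 4 . 1 . 2 3
Index 6: author = 3

Answer: cursor 3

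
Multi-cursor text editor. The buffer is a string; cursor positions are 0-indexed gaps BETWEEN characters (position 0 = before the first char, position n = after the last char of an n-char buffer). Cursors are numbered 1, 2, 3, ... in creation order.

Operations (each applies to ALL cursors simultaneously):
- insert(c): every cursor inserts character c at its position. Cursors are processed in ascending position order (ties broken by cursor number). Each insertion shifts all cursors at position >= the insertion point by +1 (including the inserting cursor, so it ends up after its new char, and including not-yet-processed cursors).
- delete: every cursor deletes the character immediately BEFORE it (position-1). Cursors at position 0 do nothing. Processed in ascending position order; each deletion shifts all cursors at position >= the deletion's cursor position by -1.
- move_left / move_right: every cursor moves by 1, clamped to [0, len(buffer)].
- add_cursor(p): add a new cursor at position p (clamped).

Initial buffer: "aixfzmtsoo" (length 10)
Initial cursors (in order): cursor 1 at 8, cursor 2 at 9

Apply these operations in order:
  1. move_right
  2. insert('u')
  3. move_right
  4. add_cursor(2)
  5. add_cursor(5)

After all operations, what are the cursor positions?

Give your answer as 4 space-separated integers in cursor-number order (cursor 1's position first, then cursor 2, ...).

Answer: 11 12 2 5

Derivation:
After op 1 (move_right): buffer="aixfzmtsoo" (len 10), cursors c1@9 c2@10, authorship ..........
After op 2 (insert('u')): buffer="aixfzmtsouou" (len 12), cursors c1@10 c2@12, authorship .........1.2
After op 3 (move_right): buffer="aixfzmtsouou" (len 12), cursors c1@11 c2@12, authorship .........1.2
After op 4 (add_cursor(2)): buffer="aixfzmtsouou" (len 12), cursors c3@2 c1@11 c2@12, authorship .........1.2
After op 5 (add_cursor(5)): buffer="aixfzmtsouou" (len 12), cursors c3@2 c4@5 c1@11 c2@12, authorship .........1.2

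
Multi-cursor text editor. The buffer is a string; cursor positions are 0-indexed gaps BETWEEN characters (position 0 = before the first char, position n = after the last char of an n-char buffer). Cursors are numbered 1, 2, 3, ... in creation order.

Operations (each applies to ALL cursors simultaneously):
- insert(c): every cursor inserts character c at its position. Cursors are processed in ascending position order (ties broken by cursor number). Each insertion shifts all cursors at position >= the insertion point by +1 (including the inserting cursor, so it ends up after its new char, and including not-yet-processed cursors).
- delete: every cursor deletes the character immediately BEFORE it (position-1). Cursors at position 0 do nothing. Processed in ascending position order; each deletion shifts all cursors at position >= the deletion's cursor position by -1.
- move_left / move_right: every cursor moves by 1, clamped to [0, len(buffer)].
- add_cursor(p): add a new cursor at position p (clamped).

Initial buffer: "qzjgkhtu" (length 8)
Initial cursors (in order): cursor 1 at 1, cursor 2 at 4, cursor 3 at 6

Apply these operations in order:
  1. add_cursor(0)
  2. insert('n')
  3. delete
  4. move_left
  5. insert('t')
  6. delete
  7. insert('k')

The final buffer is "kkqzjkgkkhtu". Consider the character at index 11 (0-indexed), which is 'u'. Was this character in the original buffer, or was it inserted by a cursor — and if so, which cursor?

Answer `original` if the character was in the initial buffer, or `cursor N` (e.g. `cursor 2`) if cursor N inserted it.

Answer: original

Derivation:
After op 1 (add_cursor(0)): buffer="qzjgkhtu" (len 8), cursors c4@0 c1@1 c2@4 c3@6, authorship ........
After op 2 (insert('n')): buffer="nqnzjgnkhntu" (len 12), cursors c4@1 c1@3 c2@7 c3@10, authorship 4.1...2..3..
After op 3 (delete): buffer="qzjgkhtu" (len 8), cursors c4@0 c1@1 c2@4 c3@6, authorship ........
After op 4 (move_left): buffer="qzjgkhtu" (len 8), cursors c1@0 c4@0 c2@3 c3@5, authorship ........
After op 5 (insert('t')): buffer="ttqzjtgkthtu" (len 12), cursors c1@2 c4@2 c2@6 c3@9, authorship 14...2..3...
After op 6 (delete): buffer="qzjgkhtu" (len 8), cursors c1@0 c4@0 c2@3 c3@5, authorship ........
After op 7 (insert('k')): buffer="kkqzjkgkkhtu" (len 12), cursors c1@2 c4@2 c2@6 c3@9, authorship 14...2..3...
Authorship (.=original, N=cursor N): 1 4 . . . 2 . . 3 . . .
Index 11: author = original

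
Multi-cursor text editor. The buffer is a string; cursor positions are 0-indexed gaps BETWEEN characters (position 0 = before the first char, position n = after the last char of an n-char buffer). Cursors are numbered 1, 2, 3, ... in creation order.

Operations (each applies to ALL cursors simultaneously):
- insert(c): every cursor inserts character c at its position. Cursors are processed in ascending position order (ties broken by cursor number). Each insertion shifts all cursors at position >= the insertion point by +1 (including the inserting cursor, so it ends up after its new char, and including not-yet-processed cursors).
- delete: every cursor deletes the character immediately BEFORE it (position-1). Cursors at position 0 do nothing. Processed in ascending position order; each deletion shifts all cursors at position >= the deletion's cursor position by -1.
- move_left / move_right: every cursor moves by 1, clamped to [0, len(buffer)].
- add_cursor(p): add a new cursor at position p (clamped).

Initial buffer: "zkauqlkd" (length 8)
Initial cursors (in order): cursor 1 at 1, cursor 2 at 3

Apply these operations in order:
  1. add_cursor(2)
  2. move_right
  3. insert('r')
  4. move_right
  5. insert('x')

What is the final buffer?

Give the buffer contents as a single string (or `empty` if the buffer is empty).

Answer: zkraxruxrqxlkd

Derivation:
After op 1 (add_cursor(2)): buffer="zkauqlkd" (len 8), cursors c1@1 c3@2 c2@3, authorship ........
After op 2 (move_right): buffer="zkauqlkd" (len 8), cursors c1@2 c3@3 c2@4, authorship ........
After op 3 (insert('r')): buffer="zkrarurqlkd" (len 11), cursors c1@3 c3@5 c2@7, authorship ..1.3.2....
After op 4 (move_right): buffer="zkrarurqlkd" (len 11), cursors c1@4 c3@6 c2@8, authorship ..1.3.2....
After op 5 (insert('x')): buffer="zkraxruxrqxlkd" (len 14), cursors c1@5 c3@8 c2@11, authorship ..1.13.32.2...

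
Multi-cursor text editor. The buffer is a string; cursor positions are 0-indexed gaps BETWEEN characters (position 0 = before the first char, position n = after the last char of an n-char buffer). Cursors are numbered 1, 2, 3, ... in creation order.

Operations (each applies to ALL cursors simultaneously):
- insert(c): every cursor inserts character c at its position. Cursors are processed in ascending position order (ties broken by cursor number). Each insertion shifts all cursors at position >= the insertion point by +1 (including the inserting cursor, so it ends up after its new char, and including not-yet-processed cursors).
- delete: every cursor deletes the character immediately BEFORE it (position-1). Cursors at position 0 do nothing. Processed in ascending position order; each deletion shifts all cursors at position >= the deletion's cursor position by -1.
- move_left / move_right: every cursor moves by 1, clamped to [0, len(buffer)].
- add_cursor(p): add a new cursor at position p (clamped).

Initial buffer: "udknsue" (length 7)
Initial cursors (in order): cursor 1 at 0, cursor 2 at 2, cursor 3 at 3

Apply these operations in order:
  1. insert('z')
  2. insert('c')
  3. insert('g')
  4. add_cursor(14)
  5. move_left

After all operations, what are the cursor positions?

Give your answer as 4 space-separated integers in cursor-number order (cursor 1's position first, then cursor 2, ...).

Answer: 2 7 11 13

Derivation:
After op 1 (insert('z')): buffer="zudzkznsue" (len 10), cursors c1@1 c2@4 c3@6, authorship 1..2.3....
After op 2 (insert('c')): buffer="zcudzckzcnsue" (len 13), cursors c1@2 c2@6 c3@9, authorship 11..22.33....
After op 3 (insert('g')): buffer="zcgudzcgkzcgnsue" (len 16), cursors c1@3 c2@8 c3@12, authorship 111..222.333....
After op 4 (add_cursor(14)): buffer="zcgudzcgkzcgnsue" (len 16), cursors c1@3 c2@8 c3@12 c4@14, authorship 111..222.333....
After op 5 (move_left): buffer="zcgudzcgkzcgnsue" (len 16), cursors c1@2 c2@7 c3@11 c4@13, authorship 111..222.333....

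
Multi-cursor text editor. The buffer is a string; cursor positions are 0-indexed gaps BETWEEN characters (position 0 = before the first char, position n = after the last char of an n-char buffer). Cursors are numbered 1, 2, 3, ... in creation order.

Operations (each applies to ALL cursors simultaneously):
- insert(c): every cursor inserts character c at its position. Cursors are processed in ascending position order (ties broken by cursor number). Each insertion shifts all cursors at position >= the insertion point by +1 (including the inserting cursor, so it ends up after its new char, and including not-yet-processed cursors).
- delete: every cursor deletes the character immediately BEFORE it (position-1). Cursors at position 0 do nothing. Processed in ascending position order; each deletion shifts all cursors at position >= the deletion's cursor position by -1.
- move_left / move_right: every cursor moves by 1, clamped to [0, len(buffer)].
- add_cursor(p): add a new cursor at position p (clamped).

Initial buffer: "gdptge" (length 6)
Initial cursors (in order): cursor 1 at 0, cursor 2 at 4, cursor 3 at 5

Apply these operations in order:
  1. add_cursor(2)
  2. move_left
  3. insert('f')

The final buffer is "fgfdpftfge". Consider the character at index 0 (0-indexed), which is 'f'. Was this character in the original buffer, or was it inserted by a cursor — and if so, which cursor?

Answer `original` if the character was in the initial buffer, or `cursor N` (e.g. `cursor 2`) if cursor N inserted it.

Answer: cursor 1

Derivation:
After op 1 (add_cursor(2)): buffer="gdptge" (len 6), cursors c1@0 c4@2 c2@4 c3@5, authorship ......
After op 2 (move_left): buffer="gdptge" (len 6), cursors c1@0 c4@1 c2@3 c3@4, authorship ......
After op 3 (insert('f')): buffer="fgfdpftfge" (len 10), cursors c1@1 c4@3 c2@6 c3@8, authorship 1.4..2.3..
Authorship (.=original, N=cursor N): 1 . 4 . . 2 . 3 . .
Index 0: author = 1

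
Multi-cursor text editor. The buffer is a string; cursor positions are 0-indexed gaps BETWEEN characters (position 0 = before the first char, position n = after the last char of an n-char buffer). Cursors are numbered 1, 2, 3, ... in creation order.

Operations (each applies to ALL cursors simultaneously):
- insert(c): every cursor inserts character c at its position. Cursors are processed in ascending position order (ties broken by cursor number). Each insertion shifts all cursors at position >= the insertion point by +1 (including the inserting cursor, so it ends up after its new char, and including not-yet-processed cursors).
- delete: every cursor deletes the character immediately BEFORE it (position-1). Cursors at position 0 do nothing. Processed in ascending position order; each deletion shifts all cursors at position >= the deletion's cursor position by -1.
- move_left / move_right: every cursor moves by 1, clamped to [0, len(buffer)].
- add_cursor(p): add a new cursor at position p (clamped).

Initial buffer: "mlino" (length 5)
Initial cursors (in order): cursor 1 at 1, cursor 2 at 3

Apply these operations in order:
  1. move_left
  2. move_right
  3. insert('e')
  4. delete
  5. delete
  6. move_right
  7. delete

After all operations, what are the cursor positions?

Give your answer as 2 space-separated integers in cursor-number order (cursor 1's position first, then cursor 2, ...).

Answer: 0 0

Derivation:
After op 1 (move_left): buffer="mlino" (len 5), cursors c1@0 c2@2, authorship .....
After op 2 (move_right): buffer="mlino" (len 5), cursors c1@1 c2@3, authorship .....
After op 3 (insert('e')): buffer="melieno" (len 7), cursors c1@2 c2@5, authorship .1..2..
After op 4 (delete): buffer="mlino" (len 5), cursors c1@1 c2@3, authorship .....
After op 5 (delete): buffer="lno" (len 3), cursors c1@0 c2@1, authorship ...
After op 6 (move_right): buffer="lno" (len 3), cursors c1@1 c2@2, authorship ...
After op 7 (delete): buffer="o" (len 1), cursors c1@0 c2@0, authorship .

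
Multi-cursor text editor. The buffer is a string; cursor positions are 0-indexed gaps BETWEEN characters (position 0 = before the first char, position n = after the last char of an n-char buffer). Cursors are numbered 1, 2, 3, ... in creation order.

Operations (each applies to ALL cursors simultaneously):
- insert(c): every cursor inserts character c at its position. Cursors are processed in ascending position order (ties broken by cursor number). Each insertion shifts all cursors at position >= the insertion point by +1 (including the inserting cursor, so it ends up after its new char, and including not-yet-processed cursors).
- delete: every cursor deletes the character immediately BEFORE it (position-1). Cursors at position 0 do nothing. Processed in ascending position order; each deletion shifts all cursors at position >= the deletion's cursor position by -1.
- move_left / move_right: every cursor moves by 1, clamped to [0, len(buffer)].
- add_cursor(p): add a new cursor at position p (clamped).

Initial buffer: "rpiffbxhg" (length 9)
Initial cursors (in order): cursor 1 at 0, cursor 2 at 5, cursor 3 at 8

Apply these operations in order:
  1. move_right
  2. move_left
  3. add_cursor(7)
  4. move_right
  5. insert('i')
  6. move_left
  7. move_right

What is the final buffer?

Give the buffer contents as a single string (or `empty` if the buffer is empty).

Answer: ripiffbixhigi

Derivation:
After op 1 (move_right): buffer="rpiffbxhg" (len 9), cursors c1@1 c2@6 c3@9, authorship .........
After op 2 (move_left): buffer="rpiffbxhg" (len 9), cursors c1@0 c2@5 c3@8, authorship .........
After op 3 (add_cursor(7)): buffer="rpiffbxhg" (len 9), cursors c1@0 c2@5 c4@7 c3@8, authorship .........
After op 4 (move_right): buffer="rpiffbxhg" (len 9), cursors c1@1 c2@6 c4@8 c3@9, authorship .........
After op 5 (insert('i')): buffer="ripiffbixhigi" (len 13), cursors c1@2 c2@8 c4@11 c3@13, authorship .1.....2..4.3
After op 6 (move_left): buffer="ripiffbixhigi" (len 13), cursors c1@1 c2@7 c4@10 c3@12, authorship .1.....2..4.3
After op 7 (move_right): buffer="ripiffbixhigi" (len 13), cursors c1@2 c2@8 c4@11 c3@13, authorship .1.....2..4.3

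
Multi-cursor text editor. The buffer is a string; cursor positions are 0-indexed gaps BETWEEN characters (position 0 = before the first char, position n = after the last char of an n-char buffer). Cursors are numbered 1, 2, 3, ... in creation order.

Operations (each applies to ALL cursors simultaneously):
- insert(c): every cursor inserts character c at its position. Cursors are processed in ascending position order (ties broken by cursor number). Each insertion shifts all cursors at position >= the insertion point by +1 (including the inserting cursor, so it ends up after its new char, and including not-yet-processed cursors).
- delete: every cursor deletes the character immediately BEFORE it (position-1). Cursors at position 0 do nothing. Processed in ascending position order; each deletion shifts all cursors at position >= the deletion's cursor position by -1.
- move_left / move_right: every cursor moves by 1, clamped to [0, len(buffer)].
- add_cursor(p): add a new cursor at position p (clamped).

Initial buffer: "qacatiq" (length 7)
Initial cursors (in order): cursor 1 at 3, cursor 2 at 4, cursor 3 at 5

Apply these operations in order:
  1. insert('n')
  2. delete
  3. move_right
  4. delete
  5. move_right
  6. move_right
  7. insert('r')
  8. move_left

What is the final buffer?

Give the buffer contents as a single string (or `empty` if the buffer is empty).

After op 1 (insert('n')): buffer="qacnantniq" (len 10), cursors c1@4 c2@6 c3@8, authorship ...1.2.3..
After op 2 (delete): buffer="qacatiq" (len 7), cursors c1@3 c2@4 c3@5, authorship .......
After op 3 (move_right): buffer="qacatiq" (len 7), cursors c1@4 c2@5 c3@6, authorship .......
After op 4 (delete): buffer="qacq" (len 4), cursors c1@3 c2@3 c3@3, authorship ....
After op 5 (move_right): buffer="qacq" (len 4), cursors c1@4 c2@4 c3@4, authorship ....
After op 6 (move_right): buffer="qacq" (len 4), cursors c1@4 c2@4 c3@4, authorship ....
After op 7 (insert('r')): buffer="qacqrrr" (len 7), cursors c1@7 c2@7 c3@7, authorship ....123
After op 8 (move_left): buffer="qacqrrr" (len 7), cursors c1@6 c2@6 c3@6, authorship ....123

Answer: qacqrrr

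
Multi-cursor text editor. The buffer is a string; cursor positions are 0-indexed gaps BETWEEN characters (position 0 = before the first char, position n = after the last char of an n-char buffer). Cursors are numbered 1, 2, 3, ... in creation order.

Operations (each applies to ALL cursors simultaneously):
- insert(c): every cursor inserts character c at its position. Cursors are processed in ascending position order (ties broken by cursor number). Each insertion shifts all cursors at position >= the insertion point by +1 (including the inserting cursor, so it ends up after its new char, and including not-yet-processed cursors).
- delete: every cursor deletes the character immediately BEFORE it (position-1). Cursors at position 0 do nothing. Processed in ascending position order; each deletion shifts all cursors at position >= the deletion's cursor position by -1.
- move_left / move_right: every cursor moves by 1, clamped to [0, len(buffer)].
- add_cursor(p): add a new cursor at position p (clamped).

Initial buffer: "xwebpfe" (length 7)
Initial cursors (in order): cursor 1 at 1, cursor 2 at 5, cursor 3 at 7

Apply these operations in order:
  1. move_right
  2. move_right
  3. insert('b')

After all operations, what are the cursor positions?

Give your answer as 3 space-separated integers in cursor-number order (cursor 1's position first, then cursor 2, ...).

After op 1 (move_right): buffer="xwebpfe" (len 7), cursors c1@2 c2@6 c3@7, authorship .......
After op 2 (move_right): buffer="xwebpfe" (len 7), cursors c1@3 c2@7 c3@7, authorship .......
After op 3 (insert('b')): buffer="xwebbpfebb" (len 10), cursors c1@4 c2@10 c3@10, authorship ...1....23

Answer: 4 10 10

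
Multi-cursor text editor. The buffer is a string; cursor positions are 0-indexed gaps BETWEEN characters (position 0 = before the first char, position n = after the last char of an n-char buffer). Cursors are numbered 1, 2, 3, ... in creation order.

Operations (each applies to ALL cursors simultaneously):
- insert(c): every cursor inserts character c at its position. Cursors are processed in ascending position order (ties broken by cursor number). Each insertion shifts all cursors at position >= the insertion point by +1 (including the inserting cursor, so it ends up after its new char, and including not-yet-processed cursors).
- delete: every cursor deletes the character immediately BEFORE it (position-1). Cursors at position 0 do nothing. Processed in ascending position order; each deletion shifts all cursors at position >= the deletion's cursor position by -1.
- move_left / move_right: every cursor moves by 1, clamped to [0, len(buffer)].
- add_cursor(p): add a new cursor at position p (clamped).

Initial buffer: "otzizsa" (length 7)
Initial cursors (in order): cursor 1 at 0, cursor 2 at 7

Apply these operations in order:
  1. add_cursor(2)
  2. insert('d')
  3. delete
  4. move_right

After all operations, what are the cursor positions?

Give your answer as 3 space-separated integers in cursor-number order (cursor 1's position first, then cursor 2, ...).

Answer: 1 7 3

Derivation:
After op 1 (add_cursor(2)): buffer="otzizsa" (len 7), cursors c1@0 c3@2 c2@7, authorship .......
After op 2 (insert('d')): buffer="dotdzizsad" (len 10), cursors c1@1 c3@4 c2@10, authorship 1..3.....2
After op 3 (delete): buffer="otzizsa" (len 7), cursors c1@0 c3@2 c2@7, authorship .......
After op 4 (move_right): buffer="otzizsa" (len 7), cursors c1@1 c3@3 c2@7, authorship .......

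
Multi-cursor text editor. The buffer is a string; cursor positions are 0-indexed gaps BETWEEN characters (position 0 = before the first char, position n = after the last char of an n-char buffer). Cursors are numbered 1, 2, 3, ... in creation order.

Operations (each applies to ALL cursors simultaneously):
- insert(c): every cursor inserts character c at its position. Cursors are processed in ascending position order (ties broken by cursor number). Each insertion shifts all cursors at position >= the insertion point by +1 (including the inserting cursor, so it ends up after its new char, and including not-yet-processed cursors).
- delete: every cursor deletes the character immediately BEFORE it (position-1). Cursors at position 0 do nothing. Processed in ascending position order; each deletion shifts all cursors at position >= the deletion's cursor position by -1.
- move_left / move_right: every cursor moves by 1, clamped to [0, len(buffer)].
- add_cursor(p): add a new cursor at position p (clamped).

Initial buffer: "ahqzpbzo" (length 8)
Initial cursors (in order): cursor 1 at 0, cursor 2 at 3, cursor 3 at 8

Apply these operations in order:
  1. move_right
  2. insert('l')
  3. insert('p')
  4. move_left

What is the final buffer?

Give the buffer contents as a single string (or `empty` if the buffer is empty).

Answer: alphqzlppbzolp

Derivation:
After op 1 (move_right): buffer="ahqzpbzo" (len 8), cursors c1@1 c2@4 c3@8, authorship ........
After op 2 (insert('l')): buffer="alhqzlpbzol" (len 11), cursors c1@2 c2@6 c3@11, authorship .1...2....3
After op 3 (insert('p')): buffer="alphqzlppbzolp" (len 14), cursors c1@3 c2@8 c3@14, authorship .11...22....33
After op 4 (move_left): buffer="alphqzlppbzolp" (len 14), cursors c1@2 c2@7 c3@13, authorship .11...22....33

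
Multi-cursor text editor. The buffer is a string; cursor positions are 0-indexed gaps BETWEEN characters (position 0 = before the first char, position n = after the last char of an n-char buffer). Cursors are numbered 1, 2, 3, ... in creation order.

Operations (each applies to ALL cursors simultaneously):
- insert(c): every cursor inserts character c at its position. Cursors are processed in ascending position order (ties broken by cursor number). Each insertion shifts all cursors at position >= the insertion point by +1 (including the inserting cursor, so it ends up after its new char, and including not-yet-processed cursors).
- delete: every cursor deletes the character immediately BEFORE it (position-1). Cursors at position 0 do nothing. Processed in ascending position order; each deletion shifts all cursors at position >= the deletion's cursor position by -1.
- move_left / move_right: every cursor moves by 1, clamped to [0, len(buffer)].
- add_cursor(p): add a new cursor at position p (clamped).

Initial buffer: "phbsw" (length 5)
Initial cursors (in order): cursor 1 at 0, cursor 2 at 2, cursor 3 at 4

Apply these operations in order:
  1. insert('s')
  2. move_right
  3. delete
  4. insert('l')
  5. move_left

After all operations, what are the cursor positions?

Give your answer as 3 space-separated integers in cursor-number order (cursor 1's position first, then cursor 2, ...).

Answer: 1 4 7

Derivation:
After op 1 (insert('s')): buffer="sphsbssw" (len 8), cursors c1@1 c2@4 c3@7, authorship 1..2..3.
After op 2 (move_right): buffer="sphsbssw" (len 8), cursors c1@2 c2@5 c3@8, authorship 1..2..3.
After op 3 (delete): buffer="shsss" (len 5), cursors c1@1 c2@3 c3@5, authorship 1.2.3
After op 4 (insert('l')): buffer="slhslssl" (len 8), cursors c1@2 c2@5 c3@8, authorship 11.22.33
After op 5 (move_left): buffer="slhslssl" (len 8), cursors c1@1 c2@4 c3@7, authorship 11.22.33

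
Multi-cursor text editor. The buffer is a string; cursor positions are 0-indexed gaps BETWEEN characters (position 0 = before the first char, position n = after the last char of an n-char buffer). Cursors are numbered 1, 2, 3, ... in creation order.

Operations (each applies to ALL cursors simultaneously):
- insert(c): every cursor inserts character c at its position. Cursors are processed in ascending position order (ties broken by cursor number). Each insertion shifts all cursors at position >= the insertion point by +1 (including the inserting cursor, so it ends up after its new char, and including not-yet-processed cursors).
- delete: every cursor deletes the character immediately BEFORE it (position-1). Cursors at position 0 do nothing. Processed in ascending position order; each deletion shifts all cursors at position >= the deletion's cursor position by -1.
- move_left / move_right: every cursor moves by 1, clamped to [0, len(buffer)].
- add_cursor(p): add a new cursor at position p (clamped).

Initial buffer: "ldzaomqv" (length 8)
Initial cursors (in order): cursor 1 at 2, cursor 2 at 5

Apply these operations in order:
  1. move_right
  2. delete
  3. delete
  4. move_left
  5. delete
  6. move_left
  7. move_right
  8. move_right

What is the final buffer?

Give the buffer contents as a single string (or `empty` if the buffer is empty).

After op 1 (move_right): buffer="ldzaomqv" (len 8), cursors c1@3 c2@6, authorship ........
After op 2 (delete): buffer="ldaoqv" (len 6), cursors c1@2 c2@4, authorship ......
After op 3 (delete): buffer="laqv" (len 4), cursors c1@1 c2@2, authorship ....
After op 4 (move_left): buffer="laqv" (len 4), cursors c1@0 c2@1, authorship ....
After op 5 (delete): buffer="aqv" (len 3), cursors c1@0 c2@0, authorship ...
After op 6 (move_left): buffer="aqv" (len 3), cursors c1@0 c2@0, authorship ...
After op 7 (move_right): buffer="aqv" (len 3), cursors c1@1 c2@1, authorship ...
After op 8 (move_right): buffer="aqv" (len 3), cursors c1@2 c2@2, authorship ...

Answer: aqv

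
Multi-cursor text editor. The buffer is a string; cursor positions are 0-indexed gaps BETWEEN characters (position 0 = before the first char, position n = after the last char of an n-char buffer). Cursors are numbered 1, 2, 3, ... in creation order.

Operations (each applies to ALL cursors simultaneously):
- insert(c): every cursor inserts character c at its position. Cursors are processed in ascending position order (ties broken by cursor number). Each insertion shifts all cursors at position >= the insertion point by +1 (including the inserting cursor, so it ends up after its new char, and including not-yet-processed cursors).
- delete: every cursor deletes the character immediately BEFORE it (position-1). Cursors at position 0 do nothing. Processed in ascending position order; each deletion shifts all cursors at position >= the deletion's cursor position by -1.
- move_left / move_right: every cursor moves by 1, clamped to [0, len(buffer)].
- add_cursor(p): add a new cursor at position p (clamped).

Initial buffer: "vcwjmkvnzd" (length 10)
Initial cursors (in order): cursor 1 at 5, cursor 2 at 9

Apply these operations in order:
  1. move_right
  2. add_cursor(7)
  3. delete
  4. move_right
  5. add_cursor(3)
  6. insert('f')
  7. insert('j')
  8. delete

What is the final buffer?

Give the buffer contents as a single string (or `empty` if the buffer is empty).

After op 1 (move_right): buffer="vcwjmkvnzd" (len 10), cursors c1@6 c2@10, authorship ..........
After op 2 (add_cursor(7)): buffer="vcwjmkvnzd" (len 10), cursors c1@6 c3@7 c2@10, authorship ..........
After op 3 (delete): buffer="vcwjmnz" (len 7), cursors c1@5 c3@5 c2@7, authorship .......
After op 4 (move_right): buffer="vcwjmnz" (len 7), cursors c1@6 c3@6 c2@7, authorship .......
After op 5 (add_cursor(3)): buffer="vcwjmnz" (len 7), cursors c4@3 c1@6 c3@6 c2@7, authorship .......
After op 6 (insert('f')): buffer="vcwfjmnffzf" (len 11), cursors c4@4 c1@9 c3@9 c2@11, authorship ...4...13.2
After op 7 (insert('j')): buffer="vcwfjjmnffjjzfj" (len 15), cursors c4@5 c1@12 c3@12 c2@15, authorship ...44...1313.22
After op 8 (delete): buffer="vcwfjmnffzf" (len 11), cursors c4@4 c1@9 c3@9 c2@11, authorship ...4...13.2

Answer: vcwfjmnffzf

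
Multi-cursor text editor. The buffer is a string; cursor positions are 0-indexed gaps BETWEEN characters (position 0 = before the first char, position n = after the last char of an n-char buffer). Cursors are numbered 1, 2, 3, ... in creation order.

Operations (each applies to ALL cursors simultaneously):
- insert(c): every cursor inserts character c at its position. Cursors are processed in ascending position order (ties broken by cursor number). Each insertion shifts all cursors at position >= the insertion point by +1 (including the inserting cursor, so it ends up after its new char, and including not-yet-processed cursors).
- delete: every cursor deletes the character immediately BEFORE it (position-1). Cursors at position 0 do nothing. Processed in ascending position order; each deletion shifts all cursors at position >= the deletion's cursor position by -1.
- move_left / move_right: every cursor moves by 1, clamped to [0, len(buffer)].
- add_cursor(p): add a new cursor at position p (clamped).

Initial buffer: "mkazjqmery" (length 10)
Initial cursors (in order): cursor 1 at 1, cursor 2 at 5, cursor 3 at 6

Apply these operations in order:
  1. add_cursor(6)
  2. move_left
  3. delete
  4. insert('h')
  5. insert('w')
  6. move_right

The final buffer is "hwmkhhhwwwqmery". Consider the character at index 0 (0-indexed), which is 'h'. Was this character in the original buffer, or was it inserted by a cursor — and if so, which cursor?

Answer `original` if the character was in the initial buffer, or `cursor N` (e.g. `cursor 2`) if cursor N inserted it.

Answer: cursor 1

Derivation:
After op 1 (add_cursor(6)): buffer="mkazjqmery" (len 10), cursors c1@1 c2@5 c3@6 c4@6, authorship ..........
After op 2 (move_left): buffer="mkazjqmery" (len 10), cursors c1@0 c2@4 c3@5 c4@5, authorship ..........
After op 3 (delete): buffer="mkqmery" (len 7), cursors c1@0 c2@2 c3@2 c4@2, authorship .......
After op 4 (insert('h')): buffer="hmkhhhqmery" (len 11), cursors c1@1 c2@6 c3@6 c4@6, authorship 1..234.....
After op 5 (insert('w')): buffer="hwmkhhhwwwqmery" (len 15), cursors c1@2 c2@10 c3@10 c4@10, authorship 11..234234.....
After op 6 (move_right): buffer="hwmkhhhwwwqmery" (len 15), cursors c1@3 c2@11 c3@11 c4@11, authorship 11..234234.....
Authorship (.=original, N=cursor N): 1 1 . . 2 3 4 2 3 4 . . . . .
Index 0: author = 1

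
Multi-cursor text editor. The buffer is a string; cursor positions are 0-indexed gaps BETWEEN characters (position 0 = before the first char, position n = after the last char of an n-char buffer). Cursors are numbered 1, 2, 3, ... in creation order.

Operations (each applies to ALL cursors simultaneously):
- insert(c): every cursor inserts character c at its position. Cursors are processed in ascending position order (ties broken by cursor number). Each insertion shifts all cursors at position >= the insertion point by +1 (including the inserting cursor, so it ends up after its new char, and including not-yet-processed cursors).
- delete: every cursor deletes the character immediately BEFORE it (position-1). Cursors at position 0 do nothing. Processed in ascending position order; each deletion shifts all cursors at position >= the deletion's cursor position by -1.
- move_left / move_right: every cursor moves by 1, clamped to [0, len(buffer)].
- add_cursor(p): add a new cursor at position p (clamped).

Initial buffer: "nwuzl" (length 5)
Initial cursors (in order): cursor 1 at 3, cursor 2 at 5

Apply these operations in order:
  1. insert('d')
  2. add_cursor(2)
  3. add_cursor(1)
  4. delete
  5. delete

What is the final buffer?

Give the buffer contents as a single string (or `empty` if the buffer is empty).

After op 1 (insert('d')): buffer="nwudzld" (len 7), cursors c1@4 c2@7, authorship ...1..2
After op 2 (add_cursor(2)): buffer="nwudzld" (len 7), cursors c3@2 c1@4 c2@7, authorship ...1..2
After op 3 (add_cursor(1)): buffer="nwudzld" (len 7), cursors c4@1 c3@2 c1@4 c2@7, authorship ...1..2
After op 4 (delete): buffer="uzl" (len 3), cursors c3@0 c4@0 c1@1 c2@3, authorship ...
After op 5 (delete): buffer="z" (len 1), cursors c1@0 c3@0 c4@0 c2@1, authorship .

Answer: z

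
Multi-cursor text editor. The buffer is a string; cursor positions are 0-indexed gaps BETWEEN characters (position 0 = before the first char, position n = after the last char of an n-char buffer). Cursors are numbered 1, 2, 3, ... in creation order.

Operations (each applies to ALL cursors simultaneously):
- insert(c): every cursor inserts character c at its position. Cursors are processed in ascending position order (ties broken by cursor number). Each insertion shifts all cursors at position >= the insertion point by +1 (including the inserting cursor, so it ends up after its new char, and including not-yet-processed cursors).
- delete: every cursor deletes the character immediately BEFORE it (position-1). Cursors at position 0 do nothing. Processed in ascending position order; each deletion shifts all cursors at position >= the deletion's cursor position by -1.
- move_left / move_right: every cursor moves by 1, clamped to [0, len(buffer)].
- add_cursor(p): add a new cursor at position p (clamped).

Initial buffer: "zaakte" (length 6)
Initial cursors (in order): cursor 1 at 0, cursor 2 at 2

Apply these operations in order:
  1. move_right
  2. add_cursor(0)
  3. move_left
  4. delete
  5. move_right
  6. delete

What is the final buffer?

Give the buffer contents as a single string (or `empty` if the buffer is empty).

After op 1 (move_right): buffer="zaakte" (len 6), cursors c1@1 c2@3, authorship ......
After op 2 (add_cursor(0)): buffer="zaakte" (len 6), cursors c3@0 c1@1 c2@3, authorship ......
After op 3 (move_left): buffer="zaakte" (len 6), cursors c1@0 c3@0 c2@2, authorship ......
After op 4 (delete): buffer="zakte" (len 5), cursors c1@0 c3@0 c2@1, authorship .....
After op 5 (move_right): buffer="zakte" (len 5), cursors c1@1 c3@1 c2@2, authorship .....
After op 6 (delete): buffer="kte" (len 3), cursors c1@0 c2@0 c3@0, authorship ...

Answer: kte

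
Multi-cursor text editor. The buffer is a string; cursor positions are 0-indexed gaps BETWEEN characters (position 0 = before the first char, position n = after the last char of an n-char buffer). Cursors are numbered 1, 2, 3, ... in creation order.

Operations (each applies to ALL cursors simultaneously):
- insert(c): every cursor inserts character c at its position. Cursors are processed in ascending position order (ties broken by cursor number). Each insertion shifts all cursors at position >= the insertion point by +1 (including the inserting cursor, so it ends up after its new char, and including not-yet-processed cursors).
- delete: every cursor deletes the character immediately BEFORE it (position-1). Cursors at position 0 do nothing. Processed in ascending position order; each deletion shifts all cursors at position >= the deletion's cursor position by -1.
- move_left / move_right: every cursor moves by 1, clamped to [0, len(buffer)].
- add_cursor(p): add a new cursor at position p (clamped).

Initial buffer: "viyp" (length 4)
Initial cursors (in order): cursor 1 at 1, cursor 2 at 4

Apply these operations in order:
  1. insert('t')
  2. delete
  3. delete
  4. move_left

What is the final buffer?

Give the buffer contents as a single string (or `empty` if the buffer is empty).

Answer: iy

Derivation:
After op 1 (insert('t')): buffer="vtiypt" (len 6), cursors c1@2 c2@6, authorship .1...2
After op 2 (delete): buffer="viyp" (len 4), cursors c1@1 c2@4, authorship ....
After op 3 (delete): buffer="iy" (len 2), cursors c1@0 c2@2, authorship ..
After op 4 (move_left): buffer="iy" (len 2), cursors c1@0 c2@1, authorship ..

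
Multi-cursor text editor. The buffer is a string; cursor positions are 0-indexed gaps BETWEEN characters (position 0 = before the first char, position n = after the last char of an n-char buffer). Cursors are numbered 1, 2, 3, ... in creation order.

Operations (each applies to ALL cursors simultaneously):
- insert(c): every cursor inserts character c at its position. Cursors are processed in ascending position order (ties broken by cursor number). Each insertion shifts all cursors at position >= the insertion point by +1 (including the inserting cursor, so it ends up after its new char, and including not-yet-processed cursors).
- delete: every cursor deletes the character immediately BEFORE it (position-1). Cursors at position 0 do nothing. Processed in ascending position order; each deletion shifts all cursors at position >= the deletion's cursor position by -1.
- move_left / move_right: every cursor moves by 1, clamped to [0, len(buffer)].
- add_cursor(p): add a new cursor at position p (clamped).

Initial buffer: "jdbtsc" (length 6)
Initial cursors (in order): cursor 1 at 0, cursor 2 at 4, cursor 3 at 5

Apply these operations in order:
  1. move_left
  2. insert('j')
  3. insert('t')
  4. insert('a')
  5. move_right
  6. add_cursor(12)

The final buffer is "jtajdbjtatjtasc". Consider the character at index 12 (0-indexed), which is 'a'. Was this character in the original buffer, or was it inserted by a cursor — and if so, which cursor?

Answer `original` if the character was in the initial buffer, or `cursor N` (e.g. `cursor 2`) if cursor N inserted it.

Answer: cursor 3

Derivation:
After op 1 (move_left): buffer="jdbtsc" (len 6), cursors c1@0 c2@3 c3@4, authorship ......
After op 2 (insert('j')): buffer="jjdbjtjsc" (len 9), cursors c1@1 c2@5 c3@7, authorship 1...2.3..
After op 3 (insert('t')): buffer="jtjdbjttjtsc" (len 12), cursors c1@2 c2@7 c3@10, authorship 11...22.33..
After op 4 (insert('a')): buffer="jtajdbjtatjtasc" (len 15), cursors c1@3 c2@9 c3@13, authorship 111...222.333..
After op 5 (move_right): buffer="jtajdbjtatjtasc" (len 15), cursors c1@4 c2@10 c3@14, authorship 111...222.333..
After op 6 (add_cursor(12)): buffer="jtajdbjtatjtasc" (len 15), cursors c1@4 c2@10 c4@12 c3@14, authorship 111...222.333..
Authorship (.=original, N=cursor N): 1 1 1 . . . 2 2 2 . 3 3 3 . .
Index 12: author = 3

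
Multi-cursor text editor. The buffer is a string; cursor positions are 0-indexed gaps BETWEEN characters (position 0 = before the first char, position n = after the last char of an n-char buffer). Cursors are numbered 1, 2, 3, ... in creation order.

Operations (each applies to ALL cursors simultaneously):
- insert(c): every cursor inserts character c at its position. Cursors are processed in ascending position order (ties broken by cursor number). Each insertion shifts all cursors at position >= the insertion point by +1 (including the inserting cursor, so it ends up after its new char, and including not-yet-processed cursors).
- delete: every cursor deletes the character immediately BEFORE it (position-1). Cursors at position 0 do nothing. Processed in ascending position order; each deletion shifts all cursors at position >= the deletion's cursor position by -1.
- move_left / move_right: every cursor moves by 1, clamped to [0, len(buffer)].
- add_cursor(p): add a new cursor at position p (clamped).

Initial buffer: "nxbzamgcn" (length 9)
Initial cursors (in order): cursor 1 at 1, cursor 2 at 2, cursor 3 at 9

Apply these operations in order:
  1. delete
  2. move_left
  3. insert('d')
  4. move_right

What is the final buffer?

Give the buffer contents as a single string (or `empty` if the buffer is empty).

After op 1 (delete): buffer="bzamgc" (len 6), cursors c1@0 c2@0 c3@6, authorship ......
After op 2 (move_left): buffer="bzamgc" (len 6), cursors c1@0 c2@0 c3@5, authorship ......
After op 3 (insert('d')): buffer="ddbzamgdc" (len 9), cursors c1@2 c2@2 c3@8, authorship 12.....3.
After op 4 (move_right): buffer="ddbzamgdc" (len 9), cursors c1@3 c2@3 c3@9, authorship 12.....3.

Answer: ddbzamgdc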